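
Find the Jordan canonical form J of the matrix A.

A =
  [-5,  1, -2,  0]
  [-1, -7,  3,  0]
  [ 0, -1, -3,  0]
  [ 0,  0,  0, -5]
J_3(-5) ⊕ J_1(-5)

The characteristic polynomial is
  det(x·I − A) = x^4 + 20*x^3 + 150*x^2 + 500*x + 625 = (x + 5)^4

Eigenvalues and multiplicities (the geometric multiplicity of λ is n − rank(A − λI), which equals the number of Jordan blocks for λ):
  λ = -5: algebraic multiplicity = 4, geometric multiplicity = 2

Determining the block sizes for each eigenvalue:
  λ = -5: with am = 4 and gm = 2, the partition is not yet determined (e.g. several partitions of 4 into 2 parts exist). Let N = A − (-5)·I. Computing rank(N^1) = 2, rank(N^2) = 1, rank(N^3) = 0; the number of blocks of size ≥ j is rank(N^{j−1}) − rank(N^j), giving [2, 1, 1]. So we have 1 block(s) of size 3, 1 block(s) of size 1 → block sizes [3, 1]

Assembling the blocks gives a Jordan form
J =
  [-5,  1,  0,  0]
  [ 0, -5,  1,  0]
  [ 0,  0, -5,  0]
  [ 0,  0,  0, -5]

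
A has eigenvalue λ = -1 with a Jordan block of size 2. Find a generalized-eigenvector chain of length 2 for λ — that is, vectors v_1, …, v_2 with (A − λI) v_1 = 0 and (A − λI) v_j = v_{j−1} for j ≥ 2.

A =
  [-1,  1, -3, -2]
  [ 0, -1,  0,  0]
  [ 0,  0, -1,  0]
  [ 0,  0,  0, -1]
A Jordan chain for λ = -1 of length 2:
v_1 = (1, 0, 0, 0)ᵀ
v_2 = (0, 1, 0, 0)ᵀ

Let N = A − (-1)·I. We want v_2 with N^2 v_2 = 0 but N^1 v_2 ≠ 0; then v_{j-1} := N · v_j for j = 2, …, 2.

Pick v_2 = (0, 1, 0, 0)ᵀ.
Then v_1 = N · v_2 = (1, 0, 0, 0)ᵀ.

Sanity check: (A − (-1)·I) v_1 = (0, 0, 0, 0)ᵀ = 0. ✓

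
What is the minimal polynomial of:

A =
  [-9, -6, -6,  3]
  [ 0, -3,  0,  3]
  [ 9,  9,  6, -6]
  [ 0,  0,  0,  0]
x^2 + 3*x

The characteristic polynomial is χ_A(x) = x^2*(x + 3)^2, so the eigenvalues are known. The minimal polynomial is
  m_A(x) = Π_λ (x − λ)^{k_λ}
where k_λ is the size of the *largest* Jordan block for λ (equivalently, the smallest k with (A − λI)^k v = 0 for every generalised eigenvector v of λ).

  λ = -3: largest Jordan block has size 1, contributing (x + 3)
  λ = 0: largest Jordan block has size 1, contributing (x − 0)

So m_A(x) = x*(x + 3) = x^2 + 3*x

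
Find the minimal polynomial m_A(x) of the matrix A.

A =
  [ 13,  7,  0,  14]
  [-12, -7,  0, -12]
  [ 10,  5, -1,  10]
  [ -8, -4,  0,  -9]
x^2 + 2*x + 1

The characteristic polynomial is χ_A(x) = (x + 1)^4, so the eigenvalues are known. The minimal polynomial is
  m_A(x) = Π_λ (x − λ)^{k_λ}
where k_λ is the size of the *largest* Jordan block for λ (equivalently, the smallest k with (A − λI)^k v = 0 for every generalised eigenvector v of λ).

  λ = -1: largest Jordan block has size 2, contributing (x + 1)^2

So m_A(x) = (x + 1)^2 = x^2 + 2*x + 1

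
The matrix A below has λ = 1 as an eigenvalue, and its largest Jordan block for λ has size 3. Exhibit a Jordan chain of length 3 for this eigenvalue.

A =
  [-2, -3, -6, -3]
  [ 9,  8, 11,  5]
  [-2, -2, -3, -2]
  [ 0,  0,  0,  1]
A Jordan chain for λ = 1 of length 3:
v_1 = (-6, 14, -4, 0)ᵀ
v_2 = (-3, 9, -2, 0)ᵀ
v_3 = (1, 0, 0, 0)ᵀ

Let N = A − (1)·I. We want v_3 with N^3 v_3 = 0 but N^2 v_3 ≠ 0; then v_{j-1} := N · v_j for j = 3, …, 2.

Pick v_3 = (1, 0, 0, 0)ᵀ.
Then v_2 = N · v_3 = (-3, 9, -2, 0)ᵀ.
Then v_1 = N · v_2 = (-6, 14, -4, 0)ᵀ.

Sanity check: (A − (1)·I) v_1 = (0, 0, 0, 0)ᵀ = 0. ✓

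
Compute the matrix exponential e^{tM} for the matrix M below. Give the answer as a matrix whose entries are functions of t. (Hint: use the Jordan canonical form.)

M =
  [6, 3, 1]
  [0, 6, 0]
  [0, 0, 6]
e^{tM} =
  [exp(6*t), 3*t*exp(6*t), t*exp(6*t)]
  [0, exp(6*t), 0]
  [0, 0, exp(6*t)]

Strategy: write M = P · J · P⁻¹ where J is a Jordan canonical form, so e^{tM} = P · e^{tJ} · P⁻¹, and e^{tJ} can be computed block-by-block.

M has Jordan form
J =
  [6, 1, 0]
  [0, 6, 0]
  [0, 0, 6]
(up to reordering of blocks).

Per-block formulas:
  For a 2×2 Jordan block J_2(6): exp(t · J_2(6)) = e^(6t)·(I + t·N), where N is the 2×2 nilpotent shift.
  For a 1×1 block at λ = 6: exp(t · [6]) = [e^(6t)].

After assembling e^{tJ} and conjugating by P, we get:

e^{tM} =
  [exp(6*t), 3*t*exp(6*t), t*exp(6*t)]
  [0, exp(6*t), 0]
  [0, 0, exp(6*t)]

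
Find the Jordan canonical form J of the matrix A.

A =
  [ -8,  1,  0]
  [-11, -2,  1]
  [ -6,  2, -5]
J_3(-5)

The characteristic polynomial is
  det(x·I − A) = x^3 + 15*x^2 + 75*x + 125 = (x + 5)^3

Eigenvalues and multiplicities (the geometric multiplicity of λ is n − rank(A − λI), which equals the number of Jordan blocks for λ):
  λ = -5: algebraic multiplicity = 3, geometric multiplicity = 1

Determining the block sizes for each eigenvalue:
  λ = -5: one block (gm = 1), so the single block has size am = 3 → block sizes [3]

Assembling the blocks gives a Jordan form
J =
  [-5,  1,  0]
  [ 0, -5,  1]
  [ 0,  0, -5]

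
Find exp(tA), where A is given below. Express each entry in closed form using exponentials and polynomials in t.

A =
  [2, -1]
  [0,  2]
e^{tA} =
  [exp(2*t), -t*exp(2*t)]
  [0, exp(2*t)]

Strategy: write A = P · J · P⁻¹ where J is a Jordan canonical form, so e^{tA} = P · e^{tJ} · P⁻¹, and e^{tJ} can be computed block-by-block.

A has Jordan form
J =
  [2, 1]
  [0, 2]
(up to reordering of blocks).

Per-block formulas:
  For a 2×2 Jordan block J_2(2): exp(t · J_2(2)) = e^(2t)·(I + t·N), where N is the 2×2 nilpotent shift.

After assembling e^{tJ} and conjugating by P, we get:

e^{tA} =
  [exp(2*t), -t*exp(2*t)]
  [0, exp(2*t)]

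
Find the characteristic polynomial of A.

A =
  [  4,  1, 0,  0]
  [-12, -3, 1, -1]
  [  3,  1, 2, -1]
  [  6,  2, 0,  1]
x^4 - 4*x^3 + 6*x^2 - 4*x + 1

Expanding det(x·I − A) (e.g. by cofactor expansion or by noting that A is similar to its Jordan form J, which has the same characteristic polynomial as A) gives
  χ_A(x) = x^4 - 4*x^3 + 6*x^2 - 4*x + 1
which factors as (x - 1)^4. The eigenvalues (with algebraic multiplicities) are λ = 1 with multiplicity 4.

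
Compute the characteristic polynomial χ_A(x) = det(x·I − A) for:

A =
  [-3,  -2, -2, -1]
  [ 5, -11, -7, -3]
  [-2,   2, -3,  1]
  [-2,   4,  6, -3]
x^4 + 20*x^3 + 150*x^2 + 500*x + 625

Expanding det(x·I − A) (e.g. by cofactor expansion or by noting that A is similar to its Jordan form J, which has the same characteristic polynomial as A) gives
  χ_A(x) = x^4 + 20*x^3 + 150*x^2 + 500*x + 625
which factors as (x + 5)^4. The eigenvalues (with algebraic multiplicities) are λ = -5 with multiplicity 4.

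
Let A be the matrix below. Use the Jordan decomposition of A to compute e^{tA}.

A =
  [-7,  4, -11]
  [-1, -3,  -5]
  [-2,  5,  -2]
e^{tA} =
  [27*t^2*exp(-4*t)/2 - 3*t*exp(-4*t) + exp(-4*t), -63*t^2*exp(-4*t)/2 + 4*t*exp(-4*t), -9*t^2*exp(-4*t)/2 - 11*t*exp(-4*t)]
  [6*t^2*exp(-4*t) - t*exp(-4*t), -14*t^2*exp(-4*t) + t*exp(-4*t) + exp(-4*t), -2*t^2*exp(-4*t) - 5*t*exp(-4*t)]
  [-3*t^2*exp(-4*t)/2 - 2*t*exp(-4*t), 7*t^2*exp(-4*t)/2 + 5*t*exp(-4*t), t^2*exp(-4*t)/2 + 2*t*exp(-4*t) + exp(-4*t)]

Strategy: write A = P · J · P⁻¹ where J is a Jordan canonical form, so e^{tA} = P · e^{tJ} · P⁻¹, and e^{tJ} can be computed block-by-block.

A has Jordan form
J =
  [-4,  1,  0]
  [ 0, -4,  1]
  [ 0,  0, -4]
(up to reordering of blocks).

Per-block formulas:
  For a 3×3 Jordan block J_3(-4): exp(t · J_3(-4)) = e^(-4t)·(I + t·N + (t^2/2)·N^2), where N is the 3×3 nilpotent shift.

After assembling e^{tJ} and conjugating by P, we get:

e^{tA} =
  [27*t^2*exp(-4*t)/2 - 3*t*exp(-4*t) + exp(-4*t), -63*t^2*exp(-4*t)/2 + 4*t*exp(-4*t), -9*t^2*exp(-4*t)/2 - 11*t*exp(-4*t)]
  [6*t^2*exp(-4*t) - t*exp(-4*t), -14*t^2*exp(-4*t) + t*exp(-4*t) + exp(-4*t), -2*t^2*exp(-4*t) - 5*t*exp(-4*t)]
  [-3*t^2*exp(-4*t)/2 - 2*t*exp(-4*t), 7*t^2*exp(-4*t)/2 + 5*t*exp(-4*t), t^2*exp(-4*t)/2 + 2*t*exp(-4*t) + exp(-4*t)]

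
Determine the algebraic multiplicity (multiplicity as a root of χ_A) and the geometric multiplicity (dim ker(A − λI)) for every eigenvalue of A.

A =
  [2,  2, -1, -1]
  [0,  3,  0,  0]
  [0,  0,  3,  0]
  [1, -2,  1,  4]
λ = 3: alg = 4, geom = 3

Step 1 — factor the characteristic polynomial to read off the algebraic multiplicities:
  χ_A(x) = (x - 3)^4

Step 2 — compute geometric multiplicities via the rank-nullity identity g(λ) = n − rank(A − λI):
  rank(A − (3)·I) = 1, so dim ker(A − (3)·I) = n − 1 = 3

Summary:
  λ = 3: algebraic multiplicity = 4, geometric multiplicity = 3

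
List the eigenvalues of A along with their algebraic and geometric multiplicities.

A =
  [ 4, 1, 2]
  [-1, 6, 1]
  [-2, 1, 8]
λ = 6: alg = 3, geom = 1

Step 1 — factor the characteristic polynomial to read off the algebraic multiplicities:
  χ_A(x) = (x - 6)^3

Step 2 — compute geometric multiplicities via the rank-nullity identity g(λ) = n − rank(A − λI):
  rank(A − (6)·I) = 2, so dim ker(A − (6)·I) = n − 2 = 1

Summary:
  λ = 6: algebraic multiplicity = 3, geometric multiplicity = 1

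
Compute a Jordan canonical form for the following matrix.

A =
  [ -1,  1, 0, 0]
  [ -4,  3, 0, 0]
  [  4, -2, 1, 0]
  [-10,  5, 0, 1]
J_2(1) ⊕ J_1(1) ⊕ J_1(1)

The characteristic polynomial is
  det(x·I − A) = x^4 - 4*x^3 + 6*x^2 - 4*x + 1 = (x - 1)^4

Eigenvalues and multiplicities (the geometric multiplicity of λ is n − rank(A − λI), which equals the number of Jordan blocks for λ):
  λ = 1: algebraic multiplicity = 4, geometric multiplicity = 3

Determining the block sizes for each eigenvalue:
  λ = 1: 3 blocks summing to 4 forces exactly one block of size 2 and the rest size 1 → block sizes [2, 1, 1]

Assembling the blocks gives a Jordan form
J =
  [1, 1, 0, 0]
  [0, 1, 0, 0]
  [0, 0, 1, 0]
  [0, 0, 0, 1]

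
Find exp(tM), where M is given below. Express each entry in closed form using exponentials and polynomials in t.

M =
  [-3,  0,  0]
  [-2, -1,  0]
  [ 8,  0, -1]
e^{tM} =
  [exp(-3*t), 0, 0]
  [-exp(-t) + exp(-3*t), exp(-t), 0]
  [4*exp(-t) - 4*exp(-3*t), 0, exp(-t)]

Strategy: write M = P · J · P⁻¹ where J is a Jordan canonical form, so e^{tM} = P · e^{tJ} · P⁻¹, and e^{tJ} can be computed block-by-block.

M has Jordan form
J =
  [-3,  0,  0]
  [ 0, -1,  0]
  [ 0,  0, -1]
(up to reordering of blocks).

Per-block formulas:
  For a 1×1 block at λ = -1: exp(t · [-1]) = [e^(-1t)].
  For a 1×1 block at λ = -3: exp(t · [-3]) = [e^(-3t)].

After assembling e^{tJ} and conjugating by P, we get:

e^{tM} =
  [exp(-3*t), 0, 0]
  [-exp(-t) + exp(-3*t), exp(-t), 0]
  [4*exp(-t) - 4*exp(-3*t), 0, exp(-t)]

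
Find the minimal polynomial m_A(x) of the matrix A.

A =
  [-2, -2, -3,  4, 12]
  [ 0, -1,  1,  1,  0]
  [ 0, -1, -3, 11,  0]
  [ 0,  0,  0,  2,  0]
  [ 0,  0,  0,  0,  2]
x^4 + 4*x^3 - 16*x - 16

The characteristic polynomial is χ_A(x) = (x - 2)^2*(x + 2)^3, so the eigenvalues are known. The minimal polynomial is
  m_A(x) = Π_λ (x − λ)^{k_λ}
where k_λ is the size of the *largest* Jordan block for λ (equivalently, the smallest k with (A − λI)^k v = 0 for every generalised eigenvector v of λ).

  λ = -2: largest Jordan block has size 3, contributing (x + 2)^3
  λ = 2: largest Jordan block has size 1, contributing (x − 2)

So m_A(x) = (x - 2)*(x + 2)^3 = x^4 + 4*x^3 - 16*x - 16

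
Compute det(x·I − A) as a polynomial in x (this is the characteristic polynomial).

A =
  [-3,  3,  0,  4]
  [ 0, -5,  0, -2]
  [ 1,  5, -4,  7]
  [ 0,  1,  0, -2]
x^4 + 14*x^3 + 73*x^2 + 168*x + 144

Expanding det(x·I − A) (e.g. by cofactor expansion or by noting that A is similar to its Jordan form J, which has the same characteristic polynomial as A) gives
  χ_A(x) = x^4 + 14*x^3 + 73*x^2 + 168*x + 144
which factors as (x + 3)^2*(x + 4)^2. The eigenvalues (with algebraic multiplicities) are λ = -4 with multiplicity 2, λ = -3 with multiplicity 2.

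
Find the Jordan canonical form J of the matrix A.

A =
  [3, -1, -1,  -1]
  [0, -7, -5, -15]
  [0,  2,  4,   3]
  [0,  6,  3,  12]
J_3(3) ⊕ J_1(3)

The characteristic polynomial is
  det(x·I − A) = x^4 - 12*x^3 + 54*x^2 - 108*x + 81 = (x - 3)^4

Eigenvalues and multiplicities (the geometric multiplicity of λ is n − rank(A − λI), which equals the number of Jordan blocks for λ):
  λ = 3: algebraic multiplicity = 4, geometric multiplicity = 2

Determining the block sizes for each eigenvalue:
  λ = 3: with am = 4 and gm = 2, the partition is not yet determined (e.g. several partitions of 4 into 2 parts exist). Let N = A − (3)·I. Computing rank(N^1) = 2, rank(N^2) = 1, rank(N^3) = 0; the number of blocks of size ≥ j is rank(N^{j−1}) − rank(N^j), giving [2, 1, 1]. So we have 1 block(s) of size 3, 1 block(s) of size 1 → block sizes [3, 1]

Assembling the blocks gives a Jordan form
J =
  [3, 1, 0, 0]
  [0, 3, 1, 0]
  [0, 0, 3, 0]
  [0, 0, 0, 3]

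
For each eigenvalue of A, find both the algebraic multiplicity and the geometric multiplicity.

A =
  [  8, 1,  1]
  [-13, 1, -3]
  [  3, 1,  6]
λ = 5: alg = 3, geom = 1

Step 1 — factor the characteristic polynomial to read off the algebraic multiplicities:
  χ_A(x) = (x - 5)^3

Step 2 — compute geometric multiplicities via the rank-nullity identity g(λ) = n − rank(A − λI):
  rank(A − (5)·I) = 2, so dim ker(A − (5)·I) = n − 2 = 1

Summary:
  λ = 5: algebraic multiplicity = 3, geometric multiplicity = 1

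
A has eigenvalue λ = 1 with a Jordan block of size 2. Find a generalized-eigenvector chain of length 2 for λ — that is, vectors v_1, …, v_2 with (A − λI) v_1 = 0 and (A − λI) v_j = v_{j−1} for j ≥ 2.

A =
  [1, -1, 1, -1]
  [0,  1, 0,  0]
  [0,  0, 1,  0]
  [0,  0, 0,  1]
A Jordan chain for λ = 1 of length 2:
v_1 = (-1, 0, 0, 0)ᵀ
v_2 = (0, 1, 0, 0)ᵀ

Let N = A − (1)·I. We want v_2 with N^2 v_2 = 0 but N^1 v_2 ≠ 0; then v_{j-1} := N · v_j for j = 2, …, 2.

Pick v_2 = (0, 1, 0, 0)ᵀ.
Then v_1 = N · v_2 = (-1, 0, 0, 0)ᵀ.

Sanity check: (A − (1)·I) v_1 = (0, 0, 0, 0)ᵀ = 0. ✓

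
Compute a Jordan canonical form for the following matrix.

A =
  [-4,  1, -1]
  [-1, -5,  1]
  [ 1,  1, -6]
J_3(-5)

The characteristic polynomial is
  det(x·I − A) = x^3 + 15*x^2 + 75*x + 125 = (x + 5)^3

Eigenvalues and multiplicities (the geometric multiplicity of λ is n − rank(A − λI), which equals the number of Jordan blocks for λ):
  λ = -5: algebraic multiplicity = 3, geometric multiplicity = 1

Determining the block sizes for each eigenvalue:
  λ = -5: one block (gm = 1), so the single block has size am = 3 → block sizes [3]

Assembling the blocks gives a Jordan form
J =
  [-5,  1,  0]
  [ 0, -5,  1]
  [ 0,  0, -5]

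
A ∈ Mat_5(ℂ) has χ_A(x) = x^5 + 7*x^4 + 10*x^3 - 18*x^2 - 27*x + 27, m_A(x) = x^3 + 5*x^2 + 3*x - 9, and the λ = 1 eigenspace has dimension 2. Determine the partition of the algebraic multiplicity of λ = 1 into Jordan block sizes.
Block sizes for λ = 1: [1, 1]

Step 1 — from the characteristic polynomial, algebraic multiplicity of λ = 1 is 2. From dim ker(A − (1)·I) = 2, there are exactly 2 Jordan blocks for λ = 1.
Step 2 — from the minimal polynomial, the factor (x − 1) tells us the largest block for λ = 1 has size 1.
Step 3 — with total size 2, 2 blocks, and largest block 1, the block sizes (in nonincreasing order) are [1, 1].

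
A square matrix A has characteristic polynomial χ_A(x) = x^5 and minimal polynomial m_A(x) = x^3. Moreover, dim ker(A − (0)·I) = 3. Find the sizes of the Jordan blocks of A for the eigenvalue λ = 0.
Block sizes for λ = 0: [3, 1, 1]

Step 1 — from the characteristic polynomial, algebraic multiplicity of λ = 0 is 5. From dim ker(A − (0)·I) = 3, there are exactly 3 Jordan blocks for λ = 0.
Step 2 — from the minimal polynomial, the factor (x − 0)^3 tells us the largest block for λ = 0 has size 3.
Step 3 — with total size 5, 3 blocks, and largest block 3, the block sizes (in nonincreasing order) are [3, 1, 1].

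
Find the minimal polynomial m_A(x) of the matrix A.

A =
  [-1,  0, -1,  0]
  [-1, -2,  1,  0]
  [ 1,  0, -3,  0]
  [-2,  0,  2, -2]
x^2 + 4*x + 4

The characteristic polynomial is χ_A(x) = (x + 2)^4, so the eigenvalues are known. The minimal polynomial is
  m_A(x) = Π_λ (x − λ)^{k_λ}
where k_λ is the size of the *largest* Jordan block for λ (equivalently, the smallest k with (A − λI)^k v = 0 for every generalised eigenvector v of λ).

  λ = -2: largest Jordan block has size 2, contributing (x + 2)^2

So m_A(x) = (x + 2)^2 = x^2 + 4*x + 4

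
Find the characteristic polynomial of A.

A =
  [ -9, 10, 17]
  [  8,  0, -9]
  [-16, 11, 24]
x^3 - 15*x^2 + 75*x - 125

Expanding det(x·I − A) (e.g. by cofactor expansion or by noting that A is similar to its Jordan form J, which has the same characteristic polynomial as A) gives
  χ_A(x) = x^3 - 15*x^2 + 75*x - 125
which factors as (x - 5)^3. The eigenvalues (with algebraic multiplicities) are λ = 5 with multiplicity 3.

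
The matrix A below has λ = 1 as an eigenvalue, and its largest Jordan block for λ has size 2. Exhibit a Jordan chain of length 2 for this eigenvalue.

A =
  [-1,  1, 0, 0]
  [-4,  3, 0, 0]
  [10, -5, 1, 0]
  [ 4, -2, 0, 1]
A Jordan chain for λ = 1 of length 2:
v_1 = (-2, -4, 10, 4)ᵀ
v_2 = (1, 0, 0, 0)ᵀ

Let N = A − (1)·I. We want v_2 with N^2 v_2 = 0 but N^1 v_2 ≠ 0; then v_{j-1} := N · v_j for j = 2, …, 2.

Pick v_2 = (1, 0, 0, 0)ᵀ.
Then v_1 = N · v_2 = (-2, -4, 10, 4)ᵀ.

Sanity check: (A − (1)·I) v_1 = (0, 0, 0, 0)ᵀ = 0. ✓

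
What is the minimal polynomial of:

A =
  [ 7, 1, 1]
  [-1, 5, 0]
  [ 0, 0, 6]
x^3 - 18*x^2 + 108*x - 216

The characteristic polynomial is χ_A(x) = (x - 6)^3, so the eigenvalues are known. The minimal polynomial is
  m_A(x) = Π_λ (x − λ)^{k_λ}
where k_λ is the size of the *largest* Jordan block for λ (equivalently, the smallest k with (A − λI)^k v = 0 for every generalised eigenvector v of λ).

  λ = 6: largest Jordan block has size 3, contributing (x − 6)^3

So m_A(x) = (x - 6)^3 = x^3 - 18*x^2 + 108*x - 216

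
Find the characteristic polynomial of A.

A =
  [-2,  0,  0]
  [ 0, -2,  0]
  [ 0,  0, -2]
x^3 + 6*x^2 + 12*x + 8

Expanding det(x·I − A) (e.g. by cofactor expansion or by noting that A is similar to its Jordan form J, which has the same characteristic polynomial as A) gives
  χ_A(x) = x^3 + 6*x^2 + 12*x + 8
which factors as (x + 2)^3. The eigenvalues (with algebraic multiplicities) are λ = -2 with multiplicity 3.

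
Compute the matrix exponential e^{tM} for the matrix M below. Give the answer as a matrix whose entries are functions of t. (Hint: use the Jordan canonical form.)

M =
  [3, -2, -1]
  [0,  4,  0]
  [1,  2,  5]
e^{tM} =
  [-t*exp(4*t) + exp(4*t), -2*t*exp(4*t), -t*exp(4*t)]
  [0, exp(4*t), 0]
  [t*exp(4*t), 2*t*exp(4*t), t*exp(4*t) + exp(4*t)]

Strategy: write M = P · J · P⁻¹ where J is a Jordan canonical form, so e^{tM} = P · e^{tJ} · P⁻¹, and e^{tJ} can be computed block-by-block.

M has Jordan form
J =
  [4, 1, 0]
  [0, 4, 0]
  [0, 0, 4]
(up to reordering of blocks).

Per-block formulas:
  For a 1×1 block at λ = 4: exp(t · [4]) = [e^(4t)].
  For a 2×2 Jordan block J_2(4): exp(t · J_2(4)) = e^(4t)·(I + t·N), where N is the 2×2 nilpotent shift.

After assembling e^{tJ} and conjugating by P, we get:

e^{tM} =
  [-t*exp(4*t) + exp(4*t), -2*t*exp(4*t), -t*exp(4*t)]
  [0, exp(4*t), 0]
  [t*exp(4*t), 2*t*exp(4*t), t*exp(4*t) + exp(4*t)]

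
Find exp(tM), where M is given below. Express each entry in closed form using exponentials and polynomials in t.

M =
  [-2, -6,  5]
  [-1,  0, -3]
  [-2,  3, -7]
e^{tM} =
  [-3*t^2*exp(-3*t)/2 + t*exp(-3*t) + exp(-3*t), -9*t^2*exp(-3*t)/2 - 6*t*exp(-3*t), 3*t^2*exp(-3*t)/2 + 5*t*exp(-3*t)]
  [t^2*exp(-3*t) - t*exp(-3*t), 3*t^2*exp(-3*t) + 3*t*exp(-3*t) + exp(-3*t), -t^2*exp(-3*t) - 3*t*exp(-3*t)]
  [3*t^2*exp(-3*t)/2 - 2*t*exp(-3*t), 9*t^2*exp(-3*t)/2 + 3*t*exp(-3*t), -3*t^2*exp(-3*t)/2 - 4*t*exp(-3*t) + exp(-3*t)]

Strategy: write M = P · J · P⁻¹ where J is a Jordan canonical form, so e^{tM} = P · e^{tJ} · P⁻¹, and e^{tJ} can be computed block-by-block.

M has Jordan form
J =
  [-3,  1,  0]
  [ 0, -3,  1]
  [ 0,  0, -3]
(up to reordering of blocks).

Per-block formulas:
  For a 3×3 Jordan block J_3(-3): exp(t · J_3(-3)) = e^(-3t)·(I + t·N + (t^2/2)·N^2), where N is the 3×3 nilpotent shift.

After assembling e^{tJ} and conjugating by P, we get:

e^{tM} =
  [-3*t^2*exp(-3*t)/2 + t*exp(-3*t) + exp(-3*t), -9*t^2*exp(-3*t)/2 - 6*t*exp(-3*t), 3*t^2*exp(-3*t)/2 + 5*t*exp(-3*t)]
  [t^2*exp(-3*t) - t*exp(-3*t), 3*t^2*exp(-3*t) + 3*t*exp(-3*t) + exp(-3*t), -t^2*exp(-3*t) - 3*t*exp(-3*t)]
  [3*t^2*exp(-3*t)/2 - 2*t*exp(-3*t), 9*t^2*exp(-3*t)/2 + 3*t*exp(-3*t), -3*t^2*exp(-3*t)/2 - 4*t*exp(-3*t) + exp(-3*t)]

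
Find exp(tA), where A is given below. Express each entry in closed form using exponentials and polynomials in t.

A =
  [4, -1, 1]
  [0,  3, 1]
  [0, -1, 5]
e^{tA} =
  [exp(4*t), -t*exp(4*t), t*exp(4*t)]
  [0, -t*exp(4*t) + exp(4*t), t*exp(4*t)]
  [0, -t*exp(4*t), t*exp(4*t) + exp(4*t)]

Strategy: write A = P · J · P⁻¹ where J is a Jordan canonical form, so e^{tA} = P · e^{tJ} · P⁻¹, and e^{tJ} can be computed block-by-block.

A has Jordan form
J =
  [4, 1, 0]
  [0, 4, 0]
  [0, 0, 4]
(up to reordering of blocks).

Per-block formulas:
  For a 1×1 block at λ = 4: exp(t · [4]) = [e^(4t)].
  For a 2×2 Jordan block J_2(4): exp(t · J_2(4)) = e^(4t)·(I + t·N), where N is the 2×2 nilpotent shift.

After assembling e^{tJ} and conjugating by P, we get:

e^{tA} =
  [exp(4*t), -t*exp(4*t), t*exp(4*t)]
  [0, -t*exp(4*t) + exp(4*t), t*exp(4*t)]
  [0, -t*exp(4*t), t*exp(4*t) + exp(4*t)]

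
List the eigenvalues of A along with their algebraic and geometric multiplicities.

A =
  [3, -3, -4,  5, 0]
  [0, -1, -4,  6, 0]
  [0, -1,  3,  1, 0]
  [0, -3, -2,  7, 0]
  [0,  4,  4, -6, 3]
λ = 3: alg = 5, geom = 3

Step 1 — factor the characteristic polynomial to read off the algebraic multiplicities:
  χ_A(x) = (x - 3)^5

Step 2 — compute geometric multiplicities via the rank-nullity identity g(λ) = n − rank(A − λI):
  rank(A − (3)·I) = 2, so dim ker(A − (3)·I) = n − 2 = 3

Summary:
  λ = 3: algebraic multiplicity = 5, geometric multiplicity = 3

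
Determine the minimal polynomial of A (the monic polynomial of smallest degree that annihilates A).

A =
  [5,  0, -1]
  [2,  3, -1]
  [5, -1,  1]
x^3 - 9*x^2 + 27*x - 27

The characteristic polynomial is χ_A(x) = (x - 3)^3, so the eigenvalues are known. The minimal polynomial is
  m_A(x) = Π_λ (x − λ)^{k_λ}
where k_λ is the size of the *largest* Jordan block for λ (equivalently, the smallest k with (A − λI)^k v = 0 for every generalised eigenvector v of λ).

  λ = 3: largest Jordan block has size 3, contributing (x − 3)^3

So m_A(x) = (x - 3)^3 = x^3 - 9*x^2 + 27*x - 27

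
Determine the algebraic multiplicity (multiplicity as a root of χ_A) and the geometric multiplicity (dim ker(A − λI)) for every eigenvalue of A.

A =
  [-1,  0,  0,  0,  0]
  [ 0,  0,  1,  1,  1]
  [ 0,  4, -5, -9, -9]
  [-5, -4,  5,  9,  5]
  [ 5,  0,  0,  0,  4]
λ = -1: alg = 1, geom = 1; λ = 0: alg = 2, geom = 1; λ = 4: alg = 2, geom = 2

Step 1 — factor the characteristic polynomial to read off the algebraic multiplicities:
  χ_A(x) = x^2*(x - 4)^2*(x + 1)

Step 2 — compute geometric multiplicities via the rank-nullity identity g(λ) = n − rank(A − λI):
  rank(A − (-1)·I) = 4, so dim ker(A − (-1)·I) = n − 4 = 1
  rank(A − (0)·I) = 4, so dim ker(A − (0)·I) = n − 4 = 1
  rank(A − (4)·I) = 3, so dim ker(A − (4)·I) = n − 3 = 2

Summary:
  λ = -1: algebraic multiplicity = 1, geometric multiplicity = 1
  λ = 0: algebraic multiplicity = 2, geometric multiplicity = 1
  λ = 4: algebraic multiplicity = 2, geometric multiplicity = 2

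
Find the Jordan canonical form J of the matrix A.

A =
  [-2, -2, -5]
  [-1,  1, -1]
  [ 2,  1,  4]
J_3(1)

The characteristic polynomial is
  det(x·I − A) = x^3 - 3*x^2 + 3*x - 1 = (x - 1)^3

Eigenvalues and multiplicities (the geometric multiplicity of λ is n − rank(A − λI), which equals the number of Jordan blocks for λ):
  λ = 1: algebraic multiplicity = 3, geometric multiplicity = 1

Determining the block sizes for each eigenvalue:
  λ = 1: one block (gm = 1), so the single block has size am = 3 → block sizes [3]

Assembling the blocks gives a Jordan form
J =
  [1, 1, 0]
  [0, 1, 1]
  [0, 0, 1]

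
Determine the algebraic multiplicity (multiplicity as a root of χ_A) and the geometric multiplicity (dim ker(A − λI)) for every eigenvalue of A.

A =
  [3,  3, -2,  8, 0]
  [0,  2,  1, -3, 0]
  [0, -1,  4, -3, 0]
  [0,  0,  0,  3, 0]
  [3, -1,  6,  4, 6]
λ = 3: alg = 4, geom = 2; λ = 6: alg = 1, geom = 1

Step 1 — factor the characteristic polynomial to read off the algebraic multiplicities:
  χ_A(x) = (x - 6)*(x - 3)^4

Step 2 — compute geometric multiplicities via the rank-nullity identity g(λ) = n − rank(A − λI):
  rank(A − (3)·I) = 3, so dim ker(A − (3)·I) = n − 3 = 2
  rank(A − (6)·I) = 4, so dim ker(A − (6)·I) = n − 4 = 1

Summary:
  λ = 3: algebraic multiplicity = 4, geometric multiplicity = 2
  λ = 6: algebraic multiplicity = 1, geometric multiplicity = 1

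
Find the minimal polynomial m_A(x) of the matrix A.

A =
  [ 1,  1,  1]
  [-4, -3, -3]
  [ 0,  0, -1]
x^3 + 3*x^2 + 3*x + 1

The characteristic polynomial is χ_A(x) = (x + 1)^3, so the eigenvalues are known. The minimal polynomial is
  m_A(x) = Π_λ (x − λ)^{k_λ}
where k_λ is the size of the *largest* Jordan block for λ (equivalently, the smallest k with (A − λI)^k v = 0 for every generalised eigenvector v of λ).

  λ = -1: largest Jordan block has size 3, contributing (x + 1)^3

So m_A(x) = (x + 1)^3 = x^3 + 3*x^2 + 3*x + 1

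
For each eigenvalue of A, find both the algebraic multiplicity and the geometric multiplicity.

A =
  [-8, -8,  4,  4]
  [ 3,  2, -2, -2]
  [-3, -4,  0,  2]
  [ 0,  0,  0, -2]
λ = -2: alg = 4, geom = 3

Step 1 — factor the characteristic polynomial to read off the algebraic multiplicities:
  χ_A(x) = (x + 2)^4

Step 2 — compute geometric multiplicities via the rank-nullity identity g(λ) = n − rank(A − λI):
  rank(A − (-2)·I) = 1, so dim ker(A − (-2)·I) = n − 1 = 3

Summary:
  λ = -2: algebraic multiplicity = 4, geometric multiplicity = 3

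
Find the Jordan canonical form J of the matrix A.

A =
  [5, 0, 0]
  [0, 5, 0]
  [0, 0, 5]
J_1(5) ⊕ J_1(5) ⊕ J_1(5)

The characteristic polynomial is
  det(x·I − A) = x^3 - 15*x^2 + 75*x - 125 = (x - 5)^3

Eigenvalues and multiplicities (the geometric multiplicity of λ is n − rank(A − λI), which equals the number of Jordan blocks for λ):
  λ = 5: algebraic multiplicity = 3, geometric multiplicity = 3

Determining the block sizes for each eigenvalue:
  λ = 5: gm = am = 3, so every block has size 1 → block sizes [1, 1, 1]

Assembling the blocks gives a Jordan form
J =
  [5, 0, 0]
  [0, 5, 0]
  [0, 0, 5]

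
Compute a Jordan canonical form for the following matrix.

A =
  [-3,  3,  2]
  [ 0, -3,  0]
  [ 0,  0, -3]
J_2(-3) ⊕ J_1(-3)

The characteristic polynomial is
  det(x·I − A) = x^3 + 9*x^2 + 27*x + 27 = (x + 3)^3

Eigenvalues and multiplicities (the geometric multiplicity of λ is n − rank(A − λI), which equals the number of Jordan blocks for λ):
  λ = -3: algebraic multiplicity = 3, geometric multiplicity = 2

Determining the block sizes for each eigenvalue:
  λ = -3: 2 blocks summing to 3 forces exactly one block of size 2 and the rest size 1 → block sizes [2, 1]

Assembling the blocks gives a Jordan form
J =
  [-3,  1,  0]
  [ 0, -3,  0]
  [ 0,  0, -3]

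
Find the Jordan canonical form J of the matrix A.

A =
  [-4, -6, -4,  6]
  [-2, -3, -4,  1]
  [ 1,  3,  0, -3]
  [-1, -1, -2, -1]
J_3(-2) ⊕ J_1(-2)

The characteristic polynomial is
  det(x·I − A) = x^4 + 8*x^3 + 24*x^2 + 32*x + 16 = (x + 2)^4

Eigenvalues and multiplicities (the geometric multiplicity of λ is n − rank(A − λI), which equals the number of Jordan blocks for λ):
  λ = -2: algebraic multiplicity = 4, geometric multiplicity = 2

Determining the block sizes for each eigenvalue:
  λ = -2: with am = 4 and gm = 2, the partition is not yet determined (e.g. several partitions of 4 into 2 parts exist). Let N = A − (-2)·I. Computing rank(N^1) = 2, rank(N^2) = 1, rank(N^3) = 0; the number of blocks of size ≥ j is rank(N^{j−1}) − rank(N^j), giving [2, 1, 1]. So we have 1 block(s) of size 3, 1 block(s) of size 1 → block sizes [3, 1]

Assembling the blocks gives a Jordan form
J =
  [-2,  1,  0,  0]
  [ 0, -2,  1,  0]
  [ 0,  0, -2,  0]
  [ 0,  0,  0, -2]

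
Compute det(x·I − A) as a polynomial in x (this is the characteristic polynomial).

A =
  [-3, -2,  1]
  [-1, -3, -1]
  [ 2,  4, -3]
x^3 + 9*x^2 + 27*x + 27

Expanding det(x·I − A) (e.g. by cofactor expansion or by noting that A is similar to its Jordan form J, which has the same characteristic polynomial as A) gives
  χ_A(x) = x^3 + 9*x^2 + 27*x + 27
which factors as (x + 3)^3. The eigenvalues (with algebraic multiplicities) are λ = -3 with multiplicity 3.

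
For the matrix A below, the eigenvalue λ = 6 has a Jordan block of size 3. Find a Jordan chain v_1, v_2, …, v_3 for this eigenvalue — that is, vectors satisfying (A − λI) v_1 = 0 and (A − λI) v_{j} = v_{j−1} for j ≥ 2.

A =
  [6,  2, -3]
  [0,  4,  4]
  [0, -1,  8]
A Jordan chain for λ = 6 of length 3:
v_1 = (-1, 0, 0)ᵀ
v_2 = (2, -2, -1)ᵀ
v_3 = (0, 1, 0)ᵀ

Let N = A − (6)·I. We want v_3 with N^3 v_3 = 0 but N^2 v_3 ≠ 0; then v_{j-1} := N · v_j for j = 3, …, 2.

Pick v_3 = (0, 1, 0)ᵀ.
Then v_2 = N · v_3 = (2, -2, -1)ᵀ.
Then v_1 = N · v_2 = (-1, 0, 0)ᵀ.

Sanity check: (A − (6)·I) v_1 = (0, 0, 0)ᵀ = 0. ✓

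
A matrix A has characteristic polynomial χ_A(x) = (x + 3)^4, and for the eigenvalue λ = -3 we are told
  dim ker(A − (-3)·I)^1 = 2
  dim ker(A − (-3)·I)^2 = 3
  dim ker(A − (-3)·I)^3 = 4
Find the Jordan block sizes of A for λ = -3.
Block sizes for λ = -3: [3, 1]

From the dimensions of kernels of powers, the number of Jordan blocks of size at least j is d_j − d_{j−1} where d_j = dim ker(N^j) (with d_0 = 0). Computing the differences gives [2, 1, 1].
The number of blocks of size exactly k is (#blocks of size ≥ k) − (#blocks of size ≥ k + 1), so the partition is: 1 block(s) of size 1, 1 block(s) of size 3.
In nonincreasing order the block sizes are [3, 1].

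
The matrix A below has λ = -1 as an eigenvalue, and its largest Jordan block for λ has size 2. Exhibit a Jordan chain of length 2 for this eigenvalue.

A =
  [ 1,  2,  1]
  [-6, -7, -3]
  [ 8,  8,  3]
A Jordan chain for λ = -1 of length 2:
v_1 = (2, -6, 8)ᵀ
v_2 = (1, 0, 0)ᵀ

Let N = A − (-1)·I. We want v_2 with N^2 v_2 = 0 but N^1 v_2 ≠ 0; then v_{j-1} := N · v_j for j = 2, …, 2.

Pick v_2 = (1, 0, 0)ᵀ.
Then v_1 = N · v_2 = (2, -6, 8)ᵀ.

Sanity check: (A − (-1)·I) v_1 = (0, 0, 0)ᵀ = 0. ✓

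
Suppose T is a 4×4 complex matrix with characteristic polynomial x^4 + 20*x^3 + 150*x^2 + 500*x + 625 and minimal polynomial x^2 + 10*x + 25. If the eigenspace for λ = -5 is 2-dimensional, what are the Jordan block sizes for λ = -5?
Block sizes for λ = -5: [2, 2]

Step 1 — from the characteristic polynomial, algebraic multiplicity of λ = -5 is 4. From dim ker(T − (-5)·I) = 2, there are exactly 2 Jordan blocks for λ = -5.
Step 2 — from the minimal polynomial, the factor (x + 5)^2 tells us the largest block for λ = -5 has size 2.
Step 3 — with total size 4, 2 blocks, and largest block 2, the block sizes (in nonincreasing order) are [2, 2].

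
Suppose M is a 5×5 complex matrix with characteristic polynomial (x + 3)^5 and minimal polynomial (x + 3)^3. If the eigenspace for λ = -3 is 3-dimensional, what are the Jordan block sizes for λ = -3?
Block sizes for λ = -3: [3, 1, 1]

Step 1 — from the characteristic polynomial, algebraic multiplicity of λ = -3 is 5. From dim ker(M − (-3)·I) = 3, there are exactly 3 Jordan blocks for λ = -3.
Step 2 — from the minimal polynomial, the factor (x + 3)^3 tells us the largest block for λ = -3 has size 3.
Step 3 — with total size 5, 3 blocks, and largest block 3, the block sizes (in nonincreasing order) are [3, 1, 1].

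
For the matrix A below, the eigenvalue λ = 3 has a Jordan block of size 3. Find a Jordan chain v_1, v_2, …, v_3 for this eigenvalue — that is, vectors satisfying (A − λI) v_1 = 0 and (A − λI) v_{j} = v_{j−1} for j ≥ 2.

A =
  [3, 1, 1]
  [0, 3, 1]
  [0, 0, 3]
A Jordan chain for λ = 3 of length 3:
v_1 = (1, 0, 0)ᵀ
v_2 = (1, 1, 0)ᵀ
v_3 = (0, 0, 1)ᵀ

Let N = A − (3)·I. We want v_3 with N^3 v_3 = 0 but N^2 v_3 ≠ 0; then v_{j-1} := N · v_j for j = 3, …, 2.

Pick v_3 = (0, 0, 1)ᵀ.
Then v_2 = N · v_3 = (1, 1, 0)ᵀ.
Then v_1 = N · v_2 = (1, 0, 0)ᵀ.

Sanity check: (A − (3)·I) v_1 = (0, 0, 0)ᵀ = 0. ✓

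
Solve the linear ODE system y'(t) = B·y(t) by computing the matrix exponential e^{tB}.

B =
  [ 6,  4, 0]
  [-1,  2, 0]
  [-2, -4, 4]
e^{tB} =
  [2*t*exp(4*t) + exp(4*t), 4*t*exp(4*t), 0]
  [-t*exp(4*t), -2*t*exp(4*t) + exp(4*t), 0]
  [-2*t*exp(4*t), -4*t*exp(4*t), exp(4*t)]

Strategy: write B = P · J · P⁻¹ where J is a Jordan canonical form, so e^{tB} = P · e^{tJ} · P⁻¹, and e^{tJ} can be computed block-by-block.

B has Jordan form
J =
  [4, 1, 0]
  [0, 4, 0]
  [0, 0, 4]
(up to reordering of blocks).

Per-block formulas:
  For a 1×1 block at λ = 4: exp(t · [4]) = [e^(4t)].
  For a 2×2 Jordan block J_2(4): exp(t · J_2(4)) = e^(4t)·(I + t·N), where N is the 2×2 nilpotent shift.

After assembling e^{tJ} and conjugating by P, we get:

e^{tB} =
  [2*t*exp(4*t) + exp(4*t), 4*t*exp(4*t), 0]
  [-t*exp(4*t), -2*t*exp(4*t) + exp(4*t), 0]
  [-2*t*exp(4*t), -4*t*exp(4*t), exp(4*t)]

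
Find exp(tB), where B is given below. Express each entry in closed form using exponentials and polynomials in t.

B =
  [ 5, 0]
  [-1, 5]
e^{tB} =
  [exp(5*t), 0]
  [-t*exp(5*t), exp(5*t)]

Strategy: write B = P · J · P⁻¹ where J is a Jordan canonical form, so e^{tB} = P · e^{tJ} · P⁻¹, and e^{tJ} can be computed block-by-block.

B has Jordan form
J =
  [5, 1]
  [0, 5]
(up to reordering of blocks).

Per-block formulas:
  For a 2×2 Jordan block J_2(5): exp(t · J_2(5)) = e^(5t)·(I + t·N), where N is the 2×2 nilpotent shift.

After assembling e^{tJ} and conjugating by P, we get:

e^{tB} =
  [exp(5*t), 0]
  [-t*exp(5*t), exp(5*t)]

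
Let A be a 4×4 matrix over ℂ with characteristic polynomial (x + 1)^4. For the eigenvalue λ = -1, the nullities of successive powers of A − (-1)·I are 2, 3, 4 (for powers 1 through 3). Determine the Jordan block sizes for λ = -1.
Block sizes for λ = -1: [3, 1]

From the dimensions of kernels of powers, the number of Jordan blocks of size at least j is d_j − d_{j−1} where d_j = dim ker(N^j) (with d_0 = 0). Computing the differences gives [2, 1, 1].
The number of blocks of size exactly k is (#blocks of size ≥ k) − (#blocks of size ≥ k + 1), so the partition is: 1 block(s) of size 1, 1 block(s) of size 3.
In nonincreasing order the block sizes are [3, 1].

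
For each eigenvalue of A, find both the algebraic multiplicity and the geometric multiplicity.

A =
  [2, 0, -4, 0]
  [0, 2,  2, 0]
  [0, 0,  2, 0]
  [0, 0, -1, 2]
λ = 2: alg = 4, geom = 3

Step 1 — factor the characteristic polynomial to read off the algebraic multiplicities:
  χ_A(x) = (x - 2)^4

Step 2 — compute geometric multiplicities via the rank-nullity identity g(λ) = n − rank(A − λI):
  rank(A − (2)·I) = 1, so dim ker(A − (2)·I) = n − 1 = 3

Summary:
  λ = 2: algebraic multiplicity = 4, geometric multiplicity = 3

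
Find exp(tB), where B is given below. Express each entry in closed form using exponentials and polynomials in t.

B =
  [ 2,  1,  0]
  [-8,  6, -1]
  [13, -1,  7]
e^{tB} =
  [t^2*exp(5*t)/2 - 3*t*exp(5*t) + exp(5*t), -t^2*exp(5*t) + t*exp(5*t), -t^2*exp(5*t)/2]
  [3*t^2*exp(5*t)/2 - 8*t*exp(5*t), -3*t^2*exp(5*t) + t*exp(5*t) + exp(5*t), -3*t^2*exp(5*t)/2 - t*exp(5*t)]
  [-5*t^2*exp(5*t)/2 + 13*t*exp(5*t), 5*t^2*exp(5*t) - t*exp(5*t), 5*t^2*exp(5*t)/2 + 2*t*exp(5*t) + exp(5*t)]

Strategy: write B = P · J · P⁻¹ where J is a Jordan canonical form, so e^{tB} = P · e^{tJ} · P⁻¹, and e^{tJ} can be computed block-by-block.

B has Jordan form
J =
  [5, 1, 0]
  [0, 5, 1]
  [0, 0, 5]
(up to reordering of blocks).

Per-block formulas:
  For a 3×3 Jordan block J_3(5): exp(t · J_3(5)) = e^(5t)·(I + t·N + (t^2/2)·N^2), where N is the 3×3 nilpotent shift.

After assembling e^{tJ} and conjugating by P, we get:

e^{tB} =
  [t^2*exp(5*t)/2 - 3*t*exp(5*t) + exp(5*t), -t^2*exp(5*t) + t*exp(5*t), -t^2*exp(5*t)/2]
  [3*t^2*exp(5*t)/2 - 8*t*exp(5*t), -3*t^2*exp(5*t) + t*exp(5*t) + exp(5*t), -3*t^2*exp(5*t)/2 - t*exp(5*t)]
  [-5*t^2*exp(5*t)/2 + 13*t*exp(5*t), 5*t^2*exp(5*t) - t*exp(5*t), 5*t^2*exp(5*t)/2 + 2*t*exp(5*t) + exp(5*t)]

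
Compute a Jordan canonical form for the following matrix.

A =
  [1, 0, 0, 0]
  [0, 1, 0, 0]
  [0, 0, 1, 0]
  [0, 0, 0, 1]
J_1(1) ⊕ J_1(1) ⊕ J_1(1) ⊕ J_1(1)

The characteristic polynomial is
  det(x·I − A) = x^4 - 4*x^3 + 6*x^2 - 4*x + 1 = (x - 1)^4

Eigenvalues and multiplicities (the geometric multiplicity of λ is n − rank(A − λI), which equals the number of Jordan blocks for λ):
  λ = 1: algebraic multiplicity = 4, geometric multiplicity = 4

Determining the block sizes for each eigenvalue:
  λ = 1: gm = am = 4, so every block has size 1 → block sizes [1, 1, 1, 1]

Assembling the blocks gives a Jordan form
J =
  [1, 0, 0, 0]
  [0, 1, 0, 0]
  [0, 0, 1, 0]
  [0, 0, 0, 1]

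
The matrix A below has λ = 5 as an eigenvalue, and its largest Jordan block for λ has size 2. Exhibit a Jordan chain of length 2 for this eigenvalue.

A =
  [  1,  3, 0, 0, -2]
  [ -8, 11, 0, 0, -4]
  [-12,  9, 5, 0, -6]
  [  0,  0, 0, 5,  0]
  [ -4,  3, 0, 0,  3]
A Jordan chain for λ = 5 of length 2:
v_1 = (-4, -8, -12, 0, -4)ᵀ
v_2 = (1, 0, 0, 0, 0)ᵀ

Let N = A − (5)·I. We want v_2 with N^2 v_2 = 0 but N^1 v_2 ≠ 0; then v_{j-1} := N · v_j for j = 2, …, 2.

Pick v_2 = (1, 0, 0, 0, 0)ᵀ.
Then v_1 = N · v_2 = (-4, -8, -12, 0, -4)ᵀ.

Sanity check: (A − (5)·I) v_1 = (0, 0, 0, 0, 0)ᵀ = 0. ✓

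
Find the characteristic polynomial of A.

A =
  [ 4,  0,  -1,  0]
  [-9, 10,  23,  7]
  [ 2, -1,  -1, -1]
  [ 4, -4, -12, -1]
x^4 - 12*x^3 + 54*x^2 - 108*x + 81

Expanding det(x·I − A) (e.g. by cofactor expansion or by noting that A is similar to its Jordan form J, which has the same characteristic polynomial as A) gives
  χ_A(x) = x^4 - 12*x^3 + 54*x^2 - 108*x + 81
which factors as (x - 3)^4. The eigenvalues (with algebraic multiplicities) are λ = 3 with multiplicity 4.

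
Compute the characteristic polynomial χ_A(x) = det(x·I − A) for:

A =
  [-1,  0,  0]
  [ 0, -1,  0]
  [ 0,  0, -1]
x^3 + 3*x^2 + 3*x + 1

Expanding det(x·I − A) (e.g. by cofactor expansion or by noting that A is similar to its Jordan form J, which has the same characteristic polynomial as A) gives
  χ_A(x) = x^3 + 3*x^2 + 3*x + 1
which factors as (x + 1)^3. The eigenvalues (with algebraic multiplicities) are λ = -1 with multiplicity 3.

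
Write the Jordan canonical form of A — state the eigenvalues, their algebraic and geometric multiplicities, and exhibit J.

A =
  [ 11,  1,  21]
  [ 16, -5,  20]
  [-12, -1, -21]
J_3(-5)

The characteristic polynomial is
  det(x·I − A) = x^3 + 15*x^2 + 75*x + 125 = (x + 5)^3

Eigenvalues and multiplicities (the geometric multiplicity of λ is n − rank(A − λI), which equals the number of Jordan blocks for λ):
  λ = -5: algebraic multiplicity = 3, geometric multiplicity = 1

Determining the block sizes for each eigenvalue:
  λ = -5: one block (gm = 1), so the single block has size am = 3 → block sizes [3]

Assembling the blocks gives a Jordan form
J =
  [-5,  1,  0]
  [ 0, -5,  1]
  [ 0,  0, -5]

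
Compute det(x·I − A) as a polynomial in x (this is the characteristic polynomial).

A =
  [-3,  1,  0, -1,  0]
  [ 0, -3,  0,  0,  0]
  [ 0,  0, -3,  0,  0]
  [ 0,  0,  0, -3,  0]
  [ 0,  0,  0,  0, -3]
x^5 + 15*x^4 + 90*x^3 + 270*x^2 + 405*x + 243

Expanding det(x·I − A) (e.g. by cofactor expansion or by noting that A is similar to its Jordan form J, which has the same characteristic polynomial as A) gives
  χ_A(x) = x^5 + 15*x^4 + 90*x^3 + 270*x^2 + 405*x + 243
which factors as (x + 3)^5. The eigenvalues (with algebraic multiplicities) are λ = -3 with multiplicity 5.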